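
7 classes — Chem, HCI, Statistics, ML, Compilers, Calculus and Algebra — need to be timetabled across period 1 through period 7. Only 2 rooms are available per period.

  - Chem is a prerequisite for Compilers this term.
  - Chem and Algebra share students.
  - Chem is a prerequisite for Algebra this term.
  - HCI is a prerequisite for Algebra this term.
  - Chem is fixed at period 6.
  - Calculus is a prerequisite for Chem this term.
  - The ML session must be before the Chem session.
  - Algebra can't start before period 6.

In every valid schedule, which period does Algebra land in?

Algebra's window is period 6–period 7.
Chem is fixed at period 6, and Algebra can't share a period with Chem.
So Algebra must be period 7.

period 7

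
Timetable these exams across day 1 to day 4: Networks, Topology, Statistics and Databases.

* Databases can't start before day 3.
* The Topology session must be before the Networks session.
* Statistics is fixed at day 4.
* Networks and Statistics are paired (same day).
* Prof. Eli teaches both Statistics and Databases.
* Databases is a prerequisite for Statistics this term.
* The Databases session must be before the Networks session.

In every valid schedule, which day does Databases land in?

day 3

Databases's window is day 3–day 4.
Statistics is fixed at day 4, and Databases can't share a day with Statistics.
So Databases must be day 3.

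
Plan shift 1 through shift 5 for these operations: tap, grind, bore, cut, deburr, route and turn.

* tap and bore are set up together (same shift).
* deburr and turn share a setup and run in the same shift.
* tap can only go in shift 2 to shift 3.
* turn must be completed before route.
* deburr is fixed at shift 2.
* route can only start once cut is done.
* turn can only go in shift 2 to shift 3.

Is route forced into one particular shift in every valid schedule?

No

route can be shift 3 (e.g. tap in shift 2; bore in shift 2; turn in shift 2; grind in shift 1; route in shift 3; deburr in shift 2; cut in shift 1) or shift 4 (e.g. turn in shift 2; bore in shift 2; tap in shift 2; grind in shift 1; deburr in shift 2; route in shift 4; cut in shift 1).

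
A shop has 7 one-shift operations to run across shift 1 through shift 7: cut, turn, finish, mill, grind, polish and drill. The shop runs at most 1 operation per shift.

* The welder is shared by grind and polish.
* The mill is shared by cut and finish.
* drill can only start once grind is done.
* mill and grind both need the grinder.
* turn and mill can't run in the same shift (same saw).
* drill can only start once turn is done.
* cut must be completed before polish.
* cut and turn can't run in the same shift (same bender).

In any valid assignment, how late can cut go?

shift 6

Downstream work caps cut at shift 6.
cut at shift 6 is achievable: finish -> shift 4; mill -> shift 5; turn -> shift 1; cut -> shift 6; polish -> shift 7; drill -> shift 3; grind -> shift 2.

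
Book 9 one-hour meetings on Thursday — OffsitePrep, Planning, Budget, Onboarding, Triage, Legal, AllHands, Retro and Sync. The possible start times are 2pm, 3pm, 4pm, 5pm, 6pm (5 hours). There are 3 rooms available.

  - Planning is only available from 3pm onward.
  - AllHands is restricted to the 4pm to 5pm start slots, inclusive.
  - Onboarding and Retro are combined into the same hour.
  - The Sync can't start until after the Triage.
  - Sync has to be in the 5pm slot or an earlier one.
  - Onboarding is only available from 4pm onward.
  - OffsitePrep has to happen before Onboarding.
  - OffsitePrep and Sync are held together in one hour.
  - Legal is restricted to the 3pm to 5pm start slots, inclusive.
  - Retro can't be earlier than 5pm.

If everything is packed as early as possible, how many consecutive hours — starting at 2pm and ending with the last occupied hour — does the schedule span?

The precedence chain requires at least 3 distinct hours.
With at most 3 per hour and 9 meetings, at least 3 hours are needed.
Retro can't be placed before 5pm — that is hour 4 counting from 2pm — so the schedule must run through at least 4 hours.
4 works (last occupied hour: 5pm): for example Legal=3pm; Planning=3pm; OffsitePrep=4pm; AllHands=4pm; Retro=5pm; Onboarding=5pm; Sync=4pm; Triage=2pm; Budget=2pm.

4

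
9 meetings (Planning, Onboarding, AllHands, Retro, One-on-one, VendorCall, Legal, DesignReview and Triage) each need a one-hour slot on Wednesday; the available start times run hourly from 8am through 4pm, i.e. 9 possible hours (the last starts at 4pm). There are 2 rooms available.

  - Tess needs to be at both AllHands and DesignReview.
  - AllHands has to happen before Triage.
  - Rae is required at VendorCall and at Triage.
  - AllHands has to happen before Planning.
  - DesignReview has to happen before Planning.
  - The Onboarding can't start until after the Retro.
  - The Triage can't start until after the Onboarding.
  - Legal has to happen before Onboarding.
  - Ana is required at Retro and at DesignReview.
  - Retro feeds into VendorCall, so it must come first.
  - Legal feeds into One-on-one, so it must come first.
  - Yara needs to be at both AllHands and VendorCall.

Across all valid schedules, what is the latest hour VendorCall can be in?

4pm

Precedence pushes VendorCall to at least 9am.
VendorCall at 4pm is achievable: VendorCall in 4pm; Retro in 8am; AllHands in 9am; One-on-one in 11am; Triage in 10am; Planning in 11am; Onboarding in 9am; Legal in 8am; DesignReview in 10am.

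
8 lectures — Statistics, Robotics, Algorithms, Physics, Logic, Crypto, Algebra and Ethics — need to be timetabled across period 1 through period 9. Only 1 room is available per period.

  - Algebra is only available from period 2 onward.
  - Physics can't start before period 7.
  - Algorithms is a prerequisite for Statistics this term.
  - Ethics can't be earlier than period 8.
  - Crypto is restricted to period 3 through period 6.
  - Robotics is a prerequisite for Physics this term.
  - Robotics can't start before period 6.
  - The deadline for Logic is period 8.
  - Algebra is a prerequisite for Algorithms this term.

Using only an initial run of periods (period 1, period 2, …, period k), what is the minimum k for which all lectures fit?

8

The precedence chain requires at least 3 distinct periods.
With at most 1 per period and 8 lectures, at least 8 periods are needed.
Ethics can't be placed before period 8, so the schedule must run through at least period 8.
8 works (last occupied period: period 8): for example Crypto in period 3; Algebra in period 2; Statistics in period 5; Robotics in period 6; Physics in period 7; Ethics in period 8; Logic in period 1; Algorithms in period 4.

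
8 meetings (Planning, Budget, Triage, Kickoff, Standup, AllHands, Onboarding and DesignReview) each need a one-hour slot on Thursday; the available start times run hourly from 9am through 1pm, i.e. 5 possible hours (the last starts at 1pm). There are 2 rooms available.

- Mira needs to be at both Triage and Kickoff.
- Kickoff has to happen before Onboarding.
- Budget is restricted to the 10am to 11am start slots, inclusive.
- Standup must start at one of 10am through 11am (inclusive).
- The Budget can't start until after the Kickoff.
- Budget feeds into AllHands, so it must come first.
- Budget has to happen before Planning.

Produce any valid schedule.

Standup=10am; DesignReview=9am; Budget=10am; Triage=12pm; Planning=11am; Onboarding=12pm; Kickoff=9am; AllHands=11am

Checking: Budget(10am) before AllHands(11am); Budget(10am) before Planning(11am); Kickoff(9am) before Onboarding(12pm); Kickoff(9am) before Budget(10am); Triage(12pm) != Kickoff(9am); Standup=10am in [10am,11am]; Budget=10am in [10am,11am]; max 2 per hour (cap 2).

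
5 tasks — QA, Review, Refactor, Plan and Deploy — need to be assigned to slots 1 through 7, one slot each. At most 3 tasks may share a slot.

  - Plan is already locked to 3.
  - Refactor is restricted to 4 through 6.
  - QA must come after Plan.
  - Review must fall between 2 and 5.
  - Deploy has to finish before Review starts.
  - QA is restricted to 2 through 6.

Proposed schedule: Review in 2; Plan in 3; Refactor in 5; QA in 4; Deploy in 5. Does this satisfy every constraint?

QA must come after Plan — holds.
QA is restricted to 2 through 6 — holds.
Deploy has to finish before Review starts — violated.
At most 3 tasks may share a slot — holds.
Review must fall between 2 and 5 — holds.
Refactor is restricted to 4 through 6 — holds.
Plan is already locked to 3 — holds.

Invalid. Deploy has to finish before Review starts.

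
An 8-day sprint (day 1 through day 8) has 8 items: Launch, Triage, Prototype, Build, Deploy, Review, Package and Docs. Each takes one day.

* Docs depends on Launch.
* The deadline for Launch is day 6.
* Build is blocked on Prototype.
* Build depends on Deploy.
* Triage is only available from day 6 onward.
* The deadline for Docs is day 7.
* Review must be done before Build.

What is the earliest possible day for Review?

day 1

Downstream work caps Review at day 7.
Review at day 1 is achievable: Deploy -> day 1; Review -> day 1; Build -> day 2; Prototype -> day 1; Triage -> day 6; Package -> day 1; Launch -> day 1; Docs -> day 2.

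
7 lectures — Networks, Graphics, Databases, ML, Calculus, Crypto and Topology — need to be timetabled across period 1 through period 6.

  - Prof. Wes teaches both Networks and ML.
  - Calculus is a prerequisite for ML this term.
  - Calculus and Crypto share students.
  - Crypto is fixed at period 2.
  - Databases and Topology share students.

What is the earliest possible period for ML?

period 2

Precedence pushes ML to at least period 2.
ML at period 2 is achievable: ML in period 2, Topology in period 2, Graphics in period 1, Databases in period 1, Networks in period 1, Calculus in period 1, Crypto in period 2.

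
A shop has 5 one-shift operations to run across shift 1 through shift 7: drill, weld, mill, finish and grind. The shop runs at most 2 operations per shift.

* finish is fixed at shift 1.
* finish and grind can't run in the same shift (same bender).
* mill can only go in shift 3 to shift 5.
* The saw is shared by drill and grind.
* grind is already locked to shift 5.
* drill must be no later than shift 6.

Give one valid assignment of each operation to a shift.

finish in shift 1, mill in shift 3, weld in shift 2, grind in shift 5, drill in shift 1

Checking: finish(shift 1) != grind(shift 5); drill(shift 1) != grind(shift 5); mill=shift 3 in [shift 3,shift 5]; grind=shift 5 in [shift 5,shift 5]; finish=shift 1 in [shift 1,shift 1]; drill=shift 1 in [shift 1,shift 6]; max 2 per shift (cap 2).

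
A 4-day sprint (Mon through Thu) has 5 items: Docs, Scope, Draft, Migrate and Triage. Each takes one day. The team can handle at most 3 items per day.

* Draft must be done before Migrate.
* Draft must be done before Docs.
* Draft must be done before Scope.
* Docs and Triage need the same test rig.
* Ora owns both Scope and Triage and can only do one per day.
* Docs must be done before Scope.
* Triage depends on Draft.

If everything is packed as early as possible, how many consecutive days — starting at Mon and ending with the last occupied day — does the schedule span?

4 days

The precedence chain requires at least 3 distinct days.
With at most 3 per day and 5 work items, at least 2 days are needed.
Could 3 days be enough, i.e. nothing placed later than Wed? No: Docs must come after Draft (at Mon or later) → {Tue, Wed}; Draft must come before Docs (at Wed or earlier) → {Mon, Tue}; Scope must come after Draft (at Mon or later) → {Tue, Wed}; Scope must come after Docs (at Tue or later) → {Wed}; Docs must come before Scope (at Wed or earlier) → {Tue}; Triage must come after Draft (at Mon or later) → {Tue, Wed}; Triage can't share with Docs (Tue) → {Wed}; Triage can't share with Scope (Wed) → nothing is left.
So 3 days is not enough.
4 works (last occupied day: Thu): for example Draft in Mon; Migrate in Tue; Triage in Thu; Scope in Wed; Docs in Tue.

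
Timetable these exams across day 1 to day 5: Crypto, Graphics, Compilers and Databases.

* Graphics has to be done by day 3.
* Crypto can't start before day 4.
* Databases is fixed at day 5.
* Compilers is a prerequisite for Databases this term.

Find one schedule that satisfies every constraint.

Crypto -> day 4, Graphics -> day 1, Databases -> day 5, Compilers -> day 1

Checking: Compilers(day 1) before Databases(day 5); Crypto=day 4 in [day 4,day 5]; Databases=day 5 in [day 5,day 5]; Graphics=day 1 in [day 1,day 3].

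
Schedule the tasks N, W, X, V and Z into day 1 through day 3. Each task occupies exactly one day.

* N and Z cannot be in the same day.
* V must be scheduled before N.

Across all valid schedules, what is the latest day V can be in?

day 2

Downstream work caps V at day 2.
V at day 2 is achievable: V=day 2, Z=day 1, X=day 1, W=day 1, N=day 3.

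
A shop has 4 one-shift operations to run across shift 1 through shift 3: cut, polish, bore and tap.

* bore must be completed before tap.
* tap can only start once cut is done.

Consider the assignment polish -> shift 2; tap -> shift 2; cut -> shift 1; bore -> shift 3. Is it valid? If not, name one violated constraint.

bore must be completed before tap — violated.
tap can only start once cut is done — holds.

No. bore must be completed before tap is not satisfied.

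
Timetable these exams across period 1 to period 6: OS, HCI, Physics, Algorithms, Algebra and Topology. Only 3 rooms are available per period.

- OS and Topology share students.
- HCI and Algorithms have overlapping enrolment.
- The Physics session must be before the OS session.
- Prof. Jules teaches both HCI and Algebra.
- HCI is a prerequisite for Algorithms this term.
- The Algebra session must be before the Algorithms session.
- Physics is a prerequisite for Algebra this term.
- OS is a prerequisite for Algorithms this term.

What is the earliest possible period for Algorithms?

period 3

Precedence pushes Algorithms to at least period 3.
Algorithms at period 3 is achievable: Topology in period 1, Algebra in period 2, HCI in period 1, Physics in period 1, OS in period 2, Algorithms in period 3.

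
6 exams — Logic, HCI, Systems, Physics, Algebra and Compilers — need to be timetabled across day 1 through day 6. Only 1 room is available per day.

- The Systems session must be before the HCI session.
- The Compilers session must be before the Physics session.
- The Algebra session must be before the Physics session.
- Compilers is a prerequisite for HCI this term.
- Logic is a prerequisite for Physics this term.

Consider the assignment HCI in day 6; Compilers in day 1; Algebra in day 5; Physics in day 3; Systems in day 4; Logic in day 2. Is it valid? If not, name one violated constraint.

The Algebra session must be before the Physics session — violated.
Compilers is a prerequisite for HCI this term — holds.
The Compilers session must be before the Physics session — holds.
The Systems session must be before the HCI session — holds.
Logic is a prerequisite for Physics this term — holds.
Only 1 room is available per day — holds.

No. The Algebra session must be before the Physics session is not satisfied.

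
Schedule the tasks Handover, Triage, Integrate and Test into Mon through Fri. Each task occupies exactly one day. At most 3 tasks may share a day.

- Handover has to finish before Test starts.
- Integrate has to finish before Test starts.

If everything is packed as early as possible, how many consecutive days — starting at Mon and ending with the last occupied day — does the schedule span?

The precedence chain requires at least 2 distinct days.
With at most 3 per day and 4 tasks, at least 2 days are needed.
2 works (last occupied day: Tue): for example Handover=Mon, Triage=Mon, Test=Tue, Integrate=Mon.

2 days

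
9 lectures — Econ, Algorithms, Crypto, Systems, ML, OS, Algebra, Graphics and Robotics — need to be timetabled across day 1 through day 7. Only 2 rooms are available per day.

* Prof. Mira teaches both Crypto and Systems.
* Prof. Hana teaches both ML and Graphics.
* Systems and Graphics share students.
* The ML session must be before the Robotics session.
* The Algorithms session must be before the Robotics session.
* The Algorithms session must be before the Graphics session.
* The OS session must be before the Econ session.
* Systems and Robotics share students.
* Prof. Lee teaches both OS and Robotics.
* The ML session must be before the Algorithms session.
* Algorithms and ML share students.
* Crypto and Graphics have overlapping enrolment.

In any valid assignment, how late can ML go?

Downstream work caps ML at day 5.
ML at day 5 is achievable: Algebra in day 3; Systems in day 2; Robotics in day 7; Graphics in day 7; ML in day 5; Econ in day 2; Crypto in day 1; OS in day 1; Algorithms in day 6.

day 5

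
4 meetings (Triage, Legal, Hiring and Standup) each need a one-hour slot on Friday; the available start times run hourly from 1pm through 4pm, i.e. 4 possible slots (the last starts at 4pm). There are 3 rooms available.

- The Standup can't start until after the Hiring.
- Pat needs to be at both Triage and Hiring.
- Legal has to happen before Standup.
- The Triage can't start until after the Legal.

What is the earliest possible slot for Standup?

Precedence pushes Standup to at least 2pm.
Standup at 2pm is achievable: Hiring in 1pm; Triage in 2pm; Standup in 2pm; Legal in 1pm.

2pm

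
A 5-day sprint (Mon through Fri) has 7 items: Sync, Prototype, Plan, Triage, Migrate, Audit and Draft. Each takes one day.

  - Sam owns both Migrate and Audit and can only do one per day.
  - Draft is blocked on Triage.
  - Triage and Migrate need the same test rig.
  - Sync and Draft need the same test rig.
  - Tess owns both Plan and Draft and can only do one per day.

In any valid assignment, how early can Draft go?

Precedence pushes Draft to at least Tue.
Draft at Tue is achievable: Plan=Mon, Sync=Mon, Triage=Mon, Migrate=Tue, Draft=Tue, Audit=Mon, Prototype=Mon.

Tue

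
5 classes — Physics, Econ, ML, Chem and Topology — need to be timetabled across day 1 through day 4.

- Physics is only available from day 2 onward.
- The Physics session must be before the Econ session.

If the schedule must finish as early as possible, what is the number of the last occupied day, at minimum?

day 3

The precedence chain requires at least 2 distinct days.
Propagating the time windows through the other constraints, Econ can't land before day 3, so the schedule must run through at least day 3.
3 works (last occupied day: day 3): for example Topology=day 1, ML=day 1, Chem=day 1, Physics=day 2, Econ=day 3.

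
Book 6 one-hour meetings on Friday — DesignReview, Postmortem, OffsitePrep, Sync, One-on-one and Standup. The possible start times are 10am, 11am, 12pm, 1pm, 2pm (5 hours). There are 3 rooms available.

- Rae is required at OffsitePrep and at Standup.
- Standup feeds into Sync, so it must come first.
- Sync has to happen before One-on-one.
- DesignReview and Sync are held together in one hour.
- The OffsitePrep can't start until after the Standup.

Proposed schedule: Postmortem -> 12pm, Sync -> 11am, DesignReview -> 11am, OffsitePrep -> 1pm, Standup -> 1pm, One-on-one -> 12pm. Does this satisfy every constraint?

There are 3 rooms available — holds.
Sync has to happen before One-on-one — holds.
Standup feeds into Sync, so it must come first — violated.
Rae is required at OffsitePrep and at Standup — violated.
DesignReview and Sync are held together in one hour — holds.
The OffsitePrep can't start until after the Standup — violated.

Invalid. Rae is required at OffsitePrep and at Standup.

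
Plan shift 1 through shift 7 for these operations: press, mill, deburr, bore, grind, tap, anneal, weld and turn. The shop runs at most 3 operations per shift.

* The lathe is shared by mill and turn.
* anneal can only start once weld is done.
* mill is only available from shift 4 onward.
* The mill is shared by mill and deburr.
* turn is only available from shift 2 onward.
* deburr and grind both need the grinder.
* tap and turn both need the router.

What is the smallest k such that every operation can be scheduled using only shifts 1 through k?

4

The precedence chain requires at least 2 distinct shifts.
With at most 3 per shift and 9 operations, at least 3 shifts are needed.
mill can't be placed before shift 4, so the schedule must run through at least shift 4.
4 works (last occupied shift: shift 4): for example anneal in shift 2; turn in shift 2; mill in shift 4; bore in shift 2; deburr in shift 1; tap in shift 3; grind in shift 3; press in shift 1; weld in shift 1.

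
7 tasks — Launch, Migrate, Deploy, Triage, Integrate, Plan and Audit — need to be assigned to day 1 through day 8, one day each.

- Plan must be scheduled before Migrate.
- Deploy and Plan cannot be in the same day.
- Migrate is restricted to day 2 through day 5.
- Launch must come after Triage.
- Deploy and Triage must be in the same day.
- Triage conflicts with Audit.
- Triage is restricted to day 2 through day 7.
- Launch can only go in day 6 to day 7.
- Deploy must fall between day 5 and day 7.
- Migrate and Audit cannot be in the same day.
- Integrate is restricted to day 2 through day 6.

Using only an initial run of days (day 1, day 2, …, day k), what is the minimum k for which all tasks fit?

6

The precedence chain requires at least 2 distinct days.
Launch can't be placed before day 6, so the schedule must run through at least day 6.
6 works (last occupied day: day 6): for example Migrate in day 2; Deploy in day 5; Plan in day 1; Audit in day 1; Integrate in day 2; Triage in day 5; Launch in day 6.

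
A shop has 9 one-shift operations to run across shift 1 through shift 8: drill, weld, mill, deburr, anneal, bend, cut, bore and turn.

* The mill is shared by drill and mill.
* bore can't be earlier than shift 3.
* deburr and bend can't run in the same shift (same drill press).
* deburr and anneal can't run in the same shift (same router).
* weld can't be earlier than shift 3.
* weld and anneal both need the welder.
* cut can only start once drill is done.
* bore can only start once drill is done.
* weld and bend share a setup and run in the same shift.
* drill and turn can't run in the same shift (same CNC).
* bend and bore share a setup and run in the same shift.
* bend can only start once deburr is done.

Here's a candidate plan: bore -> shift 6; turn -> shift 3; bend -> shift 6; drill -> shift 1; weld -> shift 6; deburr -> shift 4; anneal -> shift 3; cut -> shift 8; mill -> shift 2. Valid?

weld can't be earlier than shift 3 — holds.
cut can only start once drill is done — holds.
drill and turn can't run in the same shift (same CNC) — holds.
deburr and anneal can't run in the same shift (same router) — holds.
bend and bore share a setup and run in the same shift — holds.
bore can only start once drill is done — holds.
deburr and bend can't run in the same shift (same drill press) — holds.
bore can't be earlier than shift 3 — holds.
The mill is shared by drill and mill — holds.
weld and bend share a setup and run in the same shift — holds.
bend can only start once deburr is done — holds.
weld and anneal both need the welder — holds.

Yes, all constraints hold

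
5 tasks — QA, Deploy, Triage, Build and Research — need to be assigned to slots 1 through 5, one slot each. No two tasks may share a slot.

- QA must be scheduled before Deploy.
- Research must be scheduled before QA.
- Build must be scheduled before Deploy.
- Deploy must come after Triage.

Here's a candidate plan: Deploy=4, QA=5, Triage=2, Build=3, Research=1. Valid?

Research must be scheduled before QA — holds.
QA must be scheduled before Deploy — violated.
No two tasks may share a slot — holds.
Build must be scheduled before Deploy — holds.
Deploy must come after Triage — holds.

No — it violates: QA must be scheduled before Deploy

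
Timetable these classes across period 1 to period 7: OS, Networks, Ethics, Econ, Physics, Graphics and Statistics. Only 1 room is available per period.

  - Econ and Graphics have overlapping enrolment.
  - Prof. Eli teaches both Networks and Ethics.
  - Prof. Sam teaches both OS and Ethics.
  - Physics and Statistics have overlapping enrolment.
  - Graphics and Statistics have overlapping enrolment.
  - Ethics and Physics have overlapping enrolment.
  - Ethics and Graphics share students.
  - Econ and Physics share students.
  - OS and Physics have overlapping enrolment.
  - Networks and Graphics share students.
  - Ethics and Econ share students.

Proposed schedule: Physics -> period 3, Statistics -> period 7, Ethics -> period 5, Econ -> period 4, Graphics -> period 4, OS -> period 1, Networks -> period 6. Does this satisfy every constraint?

No. Econ and Graphics have overlapping enrolment is not satisfied.

Graphics and Statistics have overlapping enrolment — holds.
Prof. Sam teaches both OS and Ethics — holds.
Networks and Graphics share students — holds.
Only 1 room is available per period — violated.
Econ and Physics share students — holds.
Ethics and Physics have overlapping enrolment — holds.
Ethics and Econ share students — holds.
Ethics and Graphics share students — holds.
Physics and Statistics have overlapping enrolment — holds.
Econ and Graphics have overlapping enrolment — violated.
Prof. Eli teaches both Networks and Ethics — holds.
OS and Physics have overlapping enrolment — holds.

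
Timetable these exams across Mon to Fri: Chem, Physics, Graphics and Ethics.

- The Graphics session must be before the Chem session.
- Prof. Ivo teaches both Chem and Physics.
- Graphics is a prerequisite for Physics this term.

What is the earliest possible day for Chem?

Precedence pushes Chem to at least Tue.
Chem at Tue is achievable: Ethics -> Mon; Chem -> Tue; Graphics -> Mon; Physics -> Wed.

Tue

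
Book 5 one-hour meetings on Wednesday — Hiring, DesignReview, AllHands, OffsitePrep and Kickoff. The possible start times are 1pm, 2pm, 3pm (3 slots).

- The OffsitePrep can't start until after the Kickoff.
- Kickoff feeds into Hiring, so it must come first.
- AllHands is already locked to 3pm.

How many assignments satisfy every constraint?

15

Splitting on Hiring: it can be 2pm (6), 3pm (9). Listing each branch's schedules as (DesignReview, AllHands, OffsitePrep, Kickoff):
Hiring=2pm: (1pm,3pm,2pm,1pm) (1pm,3pm,3pm,1pm) (2pm,3pm,2pm,1pm) (2pm,3pm,3pm,1pm) (3pm,3pm,2pm,1pm) (3pm,3pm,3pm,1pm) — 6.
Hiring=3pm: (1pm,3pm,2pm,1pm) (1pm,3pm,3pm,1pm) (1pm,3pm,3pm,2pm) (2pm,3pm,2pm,1pm) (2pm,3pm,3pm,1pm) (2pm,3pm,3pm,2pm) (3pm,3pm,2pm,1pm) (3pm,3pm,3pm,1pm) (3pm,3pm,3pm,2pm) — 9.
Summing: 6 + 9 = 15.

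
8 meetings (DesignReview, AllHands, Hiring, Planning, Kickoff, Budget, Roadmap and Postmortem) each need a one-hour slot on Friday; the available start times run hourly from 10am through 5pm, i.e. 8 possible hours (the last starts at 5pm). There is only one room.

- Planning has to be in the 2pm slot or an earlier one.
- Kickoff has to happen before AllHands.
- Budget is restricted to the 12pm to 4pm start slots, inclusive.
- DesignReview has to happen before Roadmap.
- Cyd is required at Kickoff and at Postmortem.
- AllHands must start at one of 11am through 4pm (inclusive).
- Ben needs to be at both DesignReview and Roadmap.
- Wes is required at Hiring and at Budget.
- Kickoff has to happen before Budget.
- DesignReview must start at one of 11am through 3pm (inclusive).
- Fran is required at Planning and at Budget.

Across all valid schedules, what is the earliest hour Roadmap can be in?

Precedence pushes Roadmap to at least 12pm.
Roadmap at 12pm is achievable: DesignReview in 11am, Kickoff in 10am, AllHands in 3pm, Hiring in 4pm, Postmortem in 5pm, Roadmap in 12pm, Budget in 1pm, Planning in 2pm.

12pm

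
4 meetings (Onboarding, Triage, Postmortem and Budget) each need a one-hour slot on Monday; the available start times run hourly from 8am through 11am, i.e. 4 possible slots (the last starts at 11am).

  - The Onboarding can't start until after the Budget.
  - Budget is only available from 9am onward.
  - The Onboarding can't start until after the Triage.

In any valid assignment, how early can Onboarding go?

10am

Precedence pushes Onboarding to at least 10am.
Onboarding at 10am is achievable: Budget -> 9am; Onboarding -> 10am; Postmortem -> 8am; Triage -> 8am.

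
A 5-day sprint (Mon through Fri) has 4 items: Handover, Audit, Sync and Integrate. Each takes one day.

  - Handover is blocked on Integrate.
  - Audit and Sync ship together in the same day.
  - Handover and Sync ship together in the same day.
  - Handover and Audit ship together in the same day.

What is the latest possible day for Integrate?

Thu

Downstream work caps Integrate at Thu.
Integrate at Thu is achievable: Sync=Fri, Audit=Fri, Handover=Fri, Integrate=Thu.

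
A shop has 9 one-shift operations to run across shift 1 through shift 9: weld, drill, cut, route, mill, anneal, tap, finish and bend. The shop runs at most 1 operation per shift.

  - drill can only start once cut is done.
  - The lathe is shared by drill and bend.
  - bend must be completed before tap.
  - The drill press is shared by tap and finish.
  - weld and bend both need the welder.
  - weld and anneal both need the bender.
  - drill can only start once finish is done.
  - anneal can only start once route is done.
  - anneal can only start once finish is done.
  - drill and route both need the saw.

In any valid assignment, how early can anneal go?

Precedence pushes anneal to at least shift 2.
anneal at shift 3 is achievable: finish -> shift 1; mill -> shift 9; route -> shift 2; cut -> shift 4; weld -> shift 8; drill -> shift 5; bend -> shift 6; tap -> shift 7; anneal -> shift 3.
Nothing earlier works — the conflict and capacity constraints rule out every shift before shift 3.

shift 3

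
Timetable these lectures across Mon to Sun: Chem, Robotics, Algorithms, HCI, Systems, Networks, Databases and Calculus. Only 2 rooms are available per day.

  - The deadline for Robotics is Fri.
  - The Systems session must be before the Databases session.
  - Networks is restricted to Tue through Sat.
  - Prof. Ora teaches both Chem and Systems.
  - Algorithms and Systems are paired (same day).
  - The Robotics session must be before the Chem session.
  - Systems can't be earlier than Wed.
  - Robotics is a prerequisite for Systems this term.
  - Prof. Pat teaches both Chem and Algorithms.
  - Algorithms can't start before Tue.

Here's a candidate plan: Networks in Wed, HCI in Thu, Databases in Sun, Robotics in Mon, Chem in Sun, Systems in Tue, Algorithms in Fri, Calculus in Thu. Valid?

Invalid. Systems can't be earlier than Wed.

Prof. Ora teaches both Chem and Systems — holds.
Algorithms can't start before Tue — holds.
Systems can't be earlier than Wed — violated.
The Robotics session must be before the Chem session — holds.
Networks is restricted to Tue through Sat — holds.
Prof. Pat teaches both Chem and Algorithms — holds.
The Systems session must be before the Databases session — holds.
Only 2 rooms are available per day — holds.
Algorithms and Systems are paired (same day) — violated.
Robotics is a prerequisite for Systems this term — holds.
The deadline for Robotics is Fri — holds.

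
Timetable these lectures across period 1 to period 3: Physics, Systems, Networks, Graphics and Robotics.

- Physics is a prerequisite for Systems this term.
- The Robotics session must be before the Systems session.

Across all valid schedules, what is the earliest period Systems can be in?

Precedence pushes Systems to at least period 2.
Systems at period 2 is achievable: Graphics=period 1; Systems=period 2; Physics=period 1; Robotics=period 1; Networks=period 1.

period 2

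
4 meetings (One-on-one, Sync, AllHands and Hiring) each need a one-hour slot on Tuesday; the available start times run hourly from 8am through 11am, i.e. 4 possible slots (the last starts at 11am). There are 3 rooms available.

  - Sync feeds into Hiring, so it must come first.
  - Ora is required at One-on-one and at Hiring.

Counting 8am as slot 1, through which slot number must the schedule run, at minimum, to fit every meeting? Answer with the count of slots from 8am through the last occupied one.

2

The precedence chain requires at least 2 distinct slots.
With at most 3 per slot and 4 meetings, at least 2 slots are needed.
2 works (last occupied slot: 9am): for example Sync=8am, Hiring=9am, AllHands=8am, One-on-one=8am.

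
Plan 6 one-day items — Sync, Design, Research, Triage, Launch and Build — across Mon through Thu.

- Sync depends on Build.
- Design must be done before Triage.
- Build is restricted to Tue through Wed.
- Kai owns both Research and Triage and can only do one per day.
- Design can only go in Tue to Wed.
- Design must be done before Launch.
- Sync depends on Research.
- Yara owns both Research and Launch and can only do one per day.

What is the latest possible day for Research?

Wed

Downstream work caps Research at Wed.
Research at Wed is achievable: Design -> Tue; Sync -> Thu; Research -> Wed; Launch -> Thu; Triage -> Thu; Build -> Tue.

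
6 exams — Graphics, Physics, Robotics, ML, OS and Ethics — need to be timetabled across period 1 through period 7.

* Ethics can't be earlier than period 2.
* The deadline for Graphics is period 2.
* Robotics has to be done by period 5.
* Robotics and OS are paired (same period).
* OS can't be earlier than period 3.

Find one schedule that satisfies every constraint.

OS=period 3; Robotics=period 3; Ethics=period 2; ML=period 1; Physics=period 1; Graphics=period 1

Checking: Robotics = OS = period 3; Ethics=period 2 in [period 2,period 7]; OS=period 3 in [period 3,period 7]; Robotics=period 3 in [period 1,period 5]; Graphics=period 1 in [period 1,period 2].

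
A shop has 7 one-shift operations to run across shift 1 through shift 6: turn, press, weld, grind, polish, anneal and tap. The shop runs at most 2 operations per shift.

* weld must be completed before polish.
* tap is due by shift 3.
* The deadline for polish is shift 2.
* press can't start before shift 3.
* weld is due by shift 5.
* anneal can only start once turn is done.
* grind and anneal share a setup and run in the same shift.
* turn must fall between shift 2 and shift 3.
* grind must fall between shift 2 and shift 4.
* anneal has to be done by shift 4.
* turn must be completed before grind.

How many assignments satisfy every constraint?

Splitting on turn: it can be shift 2 (9), shift 3 (8). Listing each branch's schedules as (press, weld, grind, polish, anneal, tap) by shift number:
turn=shift 2: (3,1,4,2,4,1) (3,1,4,2,4,3) (4,1,3,2,3,1) (5,1,3,2,3,1) (5,1,4,2,4,1) (5,1,4,2,4,3) (6,1,3,2,3,1) (6,1,4,2,4,1) (6,1,4,2,4,3) — 9.
turn=shift 3: (3,1,4,2,4,1) (3,1,4,2,4,2) (5,1,4,2,4,1) (5,1,4,2,4,2) (5,1,4,2,4,3) (6,1,4,2,4,1) (6,1,4,2,4,2) (6,1,4,2,4,3) — 8.
Summing: 9 + 8 = 17.

17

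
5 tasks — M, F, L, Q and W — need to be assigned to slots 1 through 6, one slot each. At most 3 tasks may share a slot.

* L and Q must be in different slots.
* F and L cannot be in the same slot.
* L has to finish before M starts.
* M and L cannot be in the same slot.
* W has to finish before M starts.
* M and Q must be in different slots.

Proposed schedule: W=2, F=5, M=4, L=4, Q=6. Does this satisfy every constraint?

No. M and L cannot be in the same slot is not satisfied.

L has to finish before M starts — violated.
F and L cannot be in the same slot — holds.
At most 3 tasks may share a slot — holds.
M and Q must be in different slots — holds.
L and Q must be in different slots — holds.
W has to finish before M starts — holds.
M and L cannot be in the same slot — violated.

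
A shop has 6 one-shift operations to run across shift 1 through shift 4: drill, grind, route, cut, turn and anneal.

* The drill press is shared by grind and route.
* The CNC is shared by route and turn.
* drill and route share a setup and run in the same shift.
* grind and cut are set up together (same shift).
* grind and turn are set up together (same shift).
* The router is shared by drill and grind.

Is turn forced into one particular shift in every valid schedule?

No

turn can be shift 1 (e.g. turn in shift 1; route in shift 2; drill in shift 2; grind in shift 1; cut in shift 1; anneal in shift 1) or shift 2 (e.g. route=shift 1, cut=shift 2, drill=shift 1, turn=shift 2, anneal=shift 1, grind=shift 2).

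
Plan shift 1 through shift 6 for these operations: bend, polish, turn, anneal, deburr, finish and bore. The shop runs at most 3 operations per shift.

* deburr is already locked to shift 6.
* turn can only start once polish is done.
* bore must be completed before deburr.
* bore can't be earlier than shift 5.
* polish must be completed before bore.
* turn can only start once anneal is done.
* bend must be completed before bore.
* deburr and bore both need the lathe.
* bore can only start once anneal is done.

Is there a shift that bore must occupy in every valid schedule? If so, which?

bore's window is shift 5–shift 6.
deburr is fixed at shift 6, and bore can't share a shift with deburr.
So bore must be shift 5.

shift 5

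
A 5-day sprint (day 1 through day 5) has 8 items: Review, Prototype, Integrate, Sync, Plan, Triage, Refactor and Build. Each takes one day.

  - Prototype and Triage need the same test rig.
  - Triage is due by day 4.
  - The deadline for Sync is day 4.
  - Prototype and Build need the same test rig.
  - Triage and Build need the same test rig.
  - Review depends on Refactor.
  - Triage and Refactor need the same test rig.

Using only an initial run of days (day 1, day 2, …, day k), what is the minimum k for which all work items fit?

3 days

The precedence chain requires at least 2 distinct days.
Could 2 days be enough, i.e. nothing placed later than day 2? No: Triage's window within 2 days is {day 1, day 2}; Review must come after Refactor (at day 1 or later) → {day 2}; Refactor must come before Review (at day 2 or earlier) → {day 1}; Triage can't share with Refactor (day 1) → {day 2}; Prototype can't share with Triage (day 2) → {day 1}; Build can't share with Prototype (day 1) → {day 2}; Build can't share with Triage (day 2) → nothing is left.
So 2 days is not enough.
3 works (last occupied day: day 3): for example Sync -> day 1, Review -> day 2, Refactor -> day 1, Integrate -> day 1, Prototype -> day 1, Build -> day 3, Plan -> day 1, Triage -> day 2.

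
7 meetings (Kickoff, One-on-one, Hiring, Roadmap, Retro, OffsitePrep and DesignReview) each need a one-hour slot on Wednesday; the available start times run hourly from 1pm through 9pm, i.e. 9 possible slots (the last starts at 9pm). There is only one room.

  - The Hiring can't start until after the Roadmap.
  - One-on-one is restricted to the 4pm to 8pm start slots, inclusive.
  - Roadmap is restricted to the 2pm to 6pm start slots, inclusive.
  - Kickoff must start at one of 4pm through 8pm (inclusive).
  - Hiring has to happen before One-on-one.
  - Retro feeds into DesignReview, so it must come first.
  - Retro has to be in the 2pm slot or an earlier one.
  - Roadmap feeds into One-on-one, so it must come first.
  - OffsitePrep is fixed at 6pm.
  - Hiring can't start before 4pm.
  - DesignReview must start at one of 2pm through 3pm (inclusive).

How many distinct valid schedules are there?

Splitting on Kickoff: it can be 4pm (9), 5pm (9), 7pm (9), 8pm (9). Listing each branch's schedules as (One-on-one, Hiring, Roadmap, Retro, OffsitePrep, DesignReview):
Kickoff=4pm: (7pm,5pm,2pm,1pm,6pm,3pm) (7pm,5pm,3pm,1pm,6pm,2pm) (8pm,5pm,2pm,1pm,6pm,3pm) (8pm,5pm,3pm,1pm,6pm,2pm) (8pm,7pm,2pm,1pm,6pm,3pm) (8pm,7pm,3pm,1pm,6pm,2pm) (8pm,7pm,5pm,1pm,6pm,2pm) (8pm,7pm,5pm,1pm,6pm,3pm) (8pm,7pm,5pm,2pm,6pm,3pm) — 9.
Kickoff=5pm: (7pm,4pm,2pm,1pm,6pm,3pm) (7pm,4pm,3pm,1pm,6pm,2pm) (8pm,4pm,2pm,1pm,6pm,3pm) (8pm,4pm,3pm,1pm,6pm,2pm) (8pm,7pm,2pm,1pm,6pm,3pm) (8pm,7pm,3pm,1pm,6pm,2pm) (8pm,7pm,4pm,1pm,6pm,2pm) (8pm,7pm,4pm,1pm,6pm,3pm) (8pm,7pm,4pm,2pm,6pm,3pm) — 9.
Kickoff=7pm: (5pm,4pm,2pm,1pm,6pm,3pm) (5pm,4pm,3pm,1pm,6pm,2pm) (8pm,4pm,2pm,1pm,6pm,3pm) (8pm,4pm,3pm,1pm,6pm,2pm) (8pm,5pm,2pm,1pm,6pm,3pm) (8pm,5pm,3pm,1pm,6pm,2pm) (8pm,5pm,4pm,1pm,6pm,2pm) (8pm,5pm,4pm,1pm,6pm,3pm) (8pm,5pm,4pm,2pm,6pm,3pm) — 9.
Kickoff=8pm: (5pm,4pm,2pm,1pm,6pm,3pm) (5pm,4pm,3pm,1pm,6pm,2pm) (7pm,4pm,2pm,1pm,6pm,3pm) (7pm,4pm,3pm,1pm,6pm,2pm) (7pm,5pm,2pm,1pm,6pm,3pm) (7pm,5pm,3pm,1pm,6pm,2pm) (7pm,5pm,4pm,1pm,6pm,2pm) (7pm,5pm,4pm,1pm,6pm,3pm) (7pm,5pm,4pm,2pm,6pm,3pm) — 9.
Summing: 9 + 9 + 9 + 9 = 36.

36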